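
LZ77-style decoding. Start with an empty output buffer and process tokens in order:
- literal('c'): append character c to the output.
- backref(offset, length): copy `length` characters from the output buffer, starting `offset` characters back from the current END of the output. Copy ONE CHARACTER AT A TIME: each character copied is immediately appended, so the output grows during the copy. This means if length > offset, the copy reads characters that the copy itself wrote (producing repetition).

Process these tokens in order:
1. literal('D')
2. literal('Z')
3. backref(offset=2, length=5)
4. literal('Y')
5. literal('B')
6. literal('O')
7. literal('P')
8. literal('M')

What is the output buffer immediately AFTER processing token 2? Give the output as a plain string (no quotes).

Answer: DZ

Derivation:
Token 1: literal('D'). Output: "D"
Token 2: literal('Z'). Output: "DZ"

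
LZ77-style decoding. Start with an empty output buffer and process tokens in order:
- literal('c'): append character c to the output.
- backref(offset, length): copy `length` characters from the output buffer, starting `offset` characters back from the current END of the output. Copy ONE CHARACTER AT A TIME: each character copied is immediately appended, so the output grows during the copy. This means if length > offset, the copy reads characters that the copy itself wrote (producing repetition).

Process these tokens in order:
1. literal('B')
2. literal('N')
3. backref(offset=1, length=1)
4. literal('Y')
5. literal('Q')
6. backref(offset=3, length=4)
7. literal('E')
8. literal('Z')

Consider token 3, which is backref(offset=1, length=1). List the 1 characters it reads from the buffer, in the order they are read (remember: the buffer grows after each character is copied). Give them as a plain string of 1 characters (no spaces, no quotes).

Answer: N

Derivation:
Token 1: literal('B'). Output: "B"
Token 2: literal('N'). Output: "BN"
Token 3: backref(off=1, len=1). Buffer before: "BN" (len 2)
  byte 1: read out[1]='N', append. Buffer now: "BNN"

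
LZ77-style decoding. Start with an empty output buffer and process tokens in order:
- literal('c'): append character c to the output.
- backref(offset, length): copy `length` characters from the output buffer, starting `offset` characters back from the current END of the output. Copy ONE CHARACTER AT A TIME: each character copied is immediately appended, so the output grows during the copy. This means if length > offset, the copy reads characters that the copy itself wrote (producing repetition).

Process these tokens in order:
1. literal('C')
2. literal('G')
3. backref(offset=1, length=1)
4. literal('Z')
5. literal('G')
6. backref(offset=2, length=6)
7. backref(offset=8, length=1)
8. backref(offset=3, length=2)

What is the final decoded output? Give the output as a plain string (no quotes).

Answer: CGGZGZGZGZGZZG

Derivation:
Token 1: literal('C'). Output: "C"
Token 2: literal('G'). Output: "CG"
Token 3: backref(off=1, len=1). Copied 'G' from pos 1. Output: "CGG"
Token 4: literal('Z'). Output: "CGGZ"
Token 5: literal('G'). Output: "CGGZG"
Token 6: backref(off=2, len=6) (overlapping!). Copied 'ZGZGZG' from pos 3. Output: "CGGZGZGZGZG"
Token 7: backref(off=8, len=1). Copied 'Z' from pos 3. Output: "CGGZGZGZGZGZ"
Token 8: backref(off=3, len=2). Copied 'ZG' from pos 9. Output: "CGGZGZGZGZGZZG"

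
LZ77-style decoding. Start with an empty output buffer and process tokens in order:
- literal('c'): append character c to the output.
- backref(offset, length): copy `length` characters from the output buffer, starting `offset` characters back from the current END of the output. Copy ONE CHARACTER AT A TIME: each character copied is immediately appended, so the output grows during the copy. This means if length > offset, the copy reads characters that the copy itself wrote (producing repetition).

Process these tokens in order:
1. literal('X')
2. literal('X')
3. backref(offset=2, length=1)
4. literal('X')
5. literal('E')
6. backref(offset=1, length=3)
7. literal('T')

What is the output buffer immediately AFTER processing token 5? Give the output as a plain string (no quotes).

Token 1: literal('X'). Output: "X"
Token 2: literal('X'). Output: "XX"
Token 3: backref(off=2, len=1). Copied 'X' from pos 0. Output: "XXX"
Token 4: literal('X'). Output: "XXXX"
Token 5: literal('E'). Output: "XXXXE"

Answer: XXXXE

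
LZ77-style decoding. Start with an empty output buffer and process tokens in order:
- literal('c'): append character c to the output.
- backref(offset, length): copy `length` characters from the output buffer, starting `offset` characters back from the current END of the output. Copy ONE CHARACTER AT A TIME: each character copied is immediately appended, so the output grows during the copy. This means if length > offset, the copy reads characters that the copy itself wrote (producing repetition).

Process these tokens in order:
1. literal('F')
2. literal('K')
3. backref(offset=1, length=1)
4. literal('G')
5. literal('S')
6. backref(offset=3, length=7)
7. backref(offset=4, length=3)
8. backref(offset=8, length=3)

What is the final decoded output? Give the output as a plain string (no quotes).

Token 1: literal('F'). Output: "F"
Token 2: literal('K'). Output: "FK"
Token 3: backref(off=1, len=1). Copied 'K' from pos 1. Output: "FKK"
Token 4: literal('G'). Output: "FKKG"
Token 5: literal('S'). Output: "FKKGS"
Token 6: backref(off=3, len=7) (overlapping!). Copied 'KGSKGSK' from pos 2. Output: "FKKGSKGSKGSK"
Token 7: backref(off=4, len=3). Copied 'KGS' from pos 8. Output: "FKKGSKGSKGSKKGS"
Token 8: backref(off=8, len=3). Copied 'SKG' from pos 7. Output: "FKKGSKGSKGSKKGSSKG"

Answer: FKKGSKGSKGSKKGSSKG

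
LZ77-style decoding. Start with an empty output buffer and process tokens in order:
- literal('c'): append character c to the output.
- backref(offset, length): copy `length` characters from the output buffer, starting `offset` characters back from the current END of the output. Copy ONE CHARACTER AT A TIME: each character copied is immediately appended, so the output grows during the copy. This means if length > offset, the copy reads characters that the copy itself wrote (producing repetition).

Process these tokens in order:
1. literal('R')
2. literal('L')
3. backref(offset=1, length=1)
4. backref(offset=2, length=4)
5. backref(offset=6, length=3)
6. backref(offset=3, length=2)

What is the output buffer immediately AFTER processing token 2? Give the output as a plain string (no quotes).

Answer: RL

Derivation:
Token 1: literal('R'). Output: "R"
Token 2: literal('L'). Output: "RL"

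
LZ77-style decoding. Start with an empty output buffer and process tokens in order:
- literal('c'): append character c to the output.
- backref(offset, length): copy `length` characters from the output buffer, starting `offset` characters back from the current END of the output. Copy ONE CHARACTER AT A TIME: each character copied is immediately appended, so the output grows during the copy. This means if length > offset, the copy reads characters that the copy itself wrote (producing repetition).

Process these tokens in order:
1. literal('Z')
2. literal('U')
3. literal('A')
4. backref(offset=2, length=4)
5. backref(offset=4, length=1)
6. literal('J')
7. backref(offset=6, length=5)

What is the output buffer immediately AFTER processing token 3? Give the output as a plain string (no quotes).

Answer: ZUA

Derivation:
Token 1: literal('Z'). Output: "Z"
Token 2: literal('U'). Output: "ZU"
Token 3: literal('A'). Output: "ZUA"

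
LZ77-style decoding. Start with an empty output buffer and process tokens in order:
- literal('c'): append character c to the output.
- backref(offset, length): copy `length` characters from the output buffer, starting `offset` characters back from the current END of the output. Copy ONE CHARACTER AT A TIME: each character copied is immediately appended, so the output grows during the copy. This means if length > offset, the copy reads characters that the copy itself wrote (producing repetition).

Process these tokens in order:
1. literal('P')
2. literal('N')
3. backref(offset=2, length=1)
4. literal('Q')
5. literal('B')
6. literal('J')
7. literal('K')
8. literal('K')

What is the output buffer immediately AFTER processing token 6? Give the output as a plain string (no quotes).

Answer: PNPQBJ

Derivation:
Token 1: literal('P'). Output: "P"
Token 2: literal('N'). Output: "PN"
Token 3: backref(off=2, len=1). Copied 'P' from pos 0. Output: "PNP"
Token 4: literal('Q'). Output: "PNPQ"
Token 5: literal('B'). Output: "PNPQB"
Token 6: literal('J'). Output: "PNPQBJ"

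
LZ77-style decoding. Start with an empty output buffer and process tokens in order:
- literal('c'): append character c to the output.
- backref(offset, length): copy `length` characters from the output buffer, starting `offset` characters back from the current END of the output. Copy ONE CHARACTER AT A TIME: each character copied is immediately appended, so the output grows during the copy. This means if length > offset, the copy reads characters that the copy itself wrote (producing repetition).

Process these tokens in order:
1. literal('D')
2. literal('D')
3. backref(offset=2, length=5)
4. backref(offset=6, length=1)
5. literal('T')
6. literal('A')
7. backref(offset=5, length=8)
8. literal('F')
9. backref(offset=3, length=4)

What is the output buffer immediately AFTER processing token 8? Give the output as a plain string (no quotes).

Token 1: literal('D'). Output: "D"
Token 2: literal('D'). Output: "DD"
Token 3: backref(off=2, len=5) (overlapping!). Copied 'DDDDD' from pos 0. Output: "DDDDDDD"
Token 4: backref(off=6, len=1). Copied 'D' from pos 1. Output: "DDDDDDDD"
Token 5: literal('T'). Output: "DDDDDDDDT"
Token 6: literal('A'). Output: "DDDDDDDDTA"
Token 7: backref(off=5, len=8) (overlapping!). Copied 'DDDTADDD' from pos 5. Output: "DDDDDDDDTADDDTADDD"
Token 8: literal('F'). Output: "DDDDDDDDTADDDTADDDF"

Answer: DDDDDDDDTADDDTADDDF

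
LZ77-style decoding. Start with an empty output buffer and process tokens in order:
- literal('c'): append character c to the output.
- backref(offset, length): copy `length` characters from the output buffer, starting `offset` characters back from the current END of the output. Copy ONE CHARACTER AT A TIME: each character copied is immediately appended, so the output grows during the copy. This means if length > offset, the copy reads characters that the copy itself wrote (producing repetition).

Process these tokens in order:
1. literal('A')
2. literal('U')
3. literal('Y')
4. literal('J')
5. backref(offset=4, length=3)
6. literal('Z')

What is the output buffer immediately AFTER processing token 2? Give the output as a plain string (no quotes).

Answer: AU

Derivation:
Token 1: literal('A'). Output: "A"
Token 2: literal('U'). Output: "AU"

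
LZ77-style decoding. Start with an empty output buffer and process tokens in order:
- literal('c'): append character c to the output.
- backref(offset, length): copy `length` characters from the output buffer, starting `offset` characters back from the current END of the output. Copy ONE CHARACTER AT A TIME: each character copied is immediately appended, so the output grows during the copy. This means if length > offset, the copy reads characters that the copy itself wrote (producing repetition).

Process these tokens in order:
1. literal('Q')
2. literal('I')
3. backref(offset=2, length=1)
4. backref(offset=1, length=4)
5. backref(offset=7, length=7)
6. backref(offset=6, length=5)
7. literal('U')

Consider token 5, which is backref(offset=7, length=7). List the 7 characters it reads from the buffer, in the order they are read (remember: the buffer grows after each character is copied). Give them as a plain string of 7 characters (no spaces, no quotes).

Answer: QIQQQQQ

Derivation:
Token 1: literal('Q'). Output: "Q"
Token 2: literal('I'). Output: "QI"
Token 3: backref(off=2, len=1). Copied 'Q' from pos 0. Output: "QIQ"
Token 4: backref(off=1, len=4) (overlapping!). Copied 'QQQQ' from pos 2. Output: "QIQQQQQ"
Token 5: backref(off=7, len=7). Buffer before: "QIQQQQQ" (len 7)
  byte 1: read out[0]='Q', append. Buffer now: "QIQQQQQQ"
  byte 2: read out[1]='I', append. Buffer now: "QIQQQQQQI"
  byte 3: read out[2]='Q', append. Buffer now: "QIQQQQQQIQ"
  byte 4: read out[3]='Q', append. Buffer now: "QIQQQQQQIQQ"
  byte 5: read out[4]='Q', append. Buffer now: "QIQQQQQQIQQQ"
  byte 6: read out[5]='Q', append. Buffer now: "QIQQQQQQIQQQQ"
  byte 7: read out[6]='Q', append. Buffer now: "QIQQQQQQIQQQQQ"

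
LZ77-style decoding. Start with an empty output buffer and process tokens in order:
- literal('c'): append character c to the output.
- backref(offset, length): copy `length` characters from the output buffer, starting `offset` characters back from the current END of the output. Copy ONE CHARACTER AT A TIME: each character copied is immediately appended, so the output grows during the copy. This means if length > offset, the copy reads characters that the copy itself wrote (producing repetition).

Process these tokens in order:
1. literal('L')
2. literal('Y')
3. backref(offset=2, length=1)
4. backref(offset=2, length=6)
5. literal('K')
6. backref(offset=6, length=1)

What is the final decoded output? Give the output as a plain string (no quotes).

Answer: LYLYLYLYLKL

Derivation:
Token 1: literal('L'). Output: "L"
Token 2: literal('Y'). Output: "LY"
Token 3: backref(off=2, len=1). Copied 'L' from pos 0. Output: "LYL"
Token 4: backref(off=2, len=6) (overlapping!). Copied 'YLYLYL' from pos 1. Output: "LYLYLYLYL"
Token 5: literal('K'). Output: "LYLYLYLYLK"
Token 6: backref(off=6, len=1). Copied 'L' from pos 4. Output: "LYLYLYLYLKL"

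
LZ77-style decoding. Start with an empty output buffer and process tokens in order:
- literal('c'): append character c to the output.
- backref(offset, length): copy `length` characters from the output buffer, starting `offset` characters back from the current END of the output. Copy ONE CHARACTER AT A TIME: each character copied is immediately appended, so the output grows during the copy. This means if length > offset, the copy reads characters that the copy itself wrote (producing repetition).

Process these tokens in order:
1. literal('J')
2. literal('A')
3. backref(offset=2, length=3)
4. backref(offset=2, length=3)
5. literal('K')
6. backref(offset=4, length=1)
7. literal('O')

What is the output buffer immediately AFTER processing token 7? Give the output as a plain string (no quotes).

Answer: JAJAJAJAKAO

Derivation:
Token 1: literal('J'). Output: "J"
Token 2: literal('A'). Output: "JA"
Token 3: backref(off=2, len=3) (overlapping!). Copied 'JAJ' from pos 0. Output: "JAJAJ"
Token 4: backref(off=2, len=3) (overlapping!). Copied 'AJA' from pos 3. Output: "JAJAJAJA"
Token 5: literal('K'). Output: "JAJAJAJAK"
Token 6: backref(off=4, len=1). Copied 'A' from pos 5. Output: "JAJAJAJAKA"
Token 7: literal('O'). Output: "JAJAJAJAKAO"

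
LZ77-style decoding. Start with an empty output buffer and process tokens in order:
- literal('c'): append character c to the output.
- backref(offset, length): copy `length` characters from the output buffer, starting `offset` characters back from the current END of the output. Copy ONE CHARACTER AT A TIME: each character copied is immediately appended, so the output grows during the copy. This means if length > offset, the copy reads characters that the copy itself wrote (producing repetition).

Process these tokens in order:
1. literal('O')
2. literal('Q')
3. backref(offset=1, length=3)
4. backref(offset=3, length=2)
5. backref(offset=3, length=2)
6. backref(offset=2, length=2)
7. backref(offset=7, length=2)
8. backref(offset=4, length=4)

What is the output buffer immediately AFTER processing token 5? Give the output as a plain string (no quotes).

Token 1: literal('O'). Output: "O"
Token 2: literal('Q'). Output: "OQ"
Token 3: backref(off=1, len=3) (overlapping!). Copied 'QQQ' from pos 1. Output: "OQQQQ"
Token 4: backref(off=3, len=2). Copied 'QQ' from pos 2. Output: "OQQQQQQ"
Token 5: backref(off=3, len=2). Copied 'QQ' from pos 4. Output: "OQQQQQQQQ"

Answer: OQQQQQQQQ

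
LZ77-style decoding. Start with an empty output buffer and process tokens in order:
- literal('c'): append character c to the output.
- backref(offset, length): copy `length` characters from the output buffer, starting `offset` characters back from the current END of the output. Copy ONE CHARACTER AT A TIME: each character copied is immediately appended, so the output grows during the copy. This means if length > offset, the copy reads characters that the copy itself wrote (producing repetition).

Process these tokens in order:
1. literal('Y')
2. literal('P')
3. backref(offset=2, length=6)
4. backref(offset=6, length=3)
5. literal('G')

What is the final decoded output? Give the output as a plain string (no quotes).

Token 1: literal('Y'). Output: "Y"
Token 2: literal('P'). Output: "YP"
Token 3: backref(off=2, len=6) (overlapping!). Copied 'YPYPYP' from pos 0. Output: "YPYPYPYP"
Token 4: backref(off=6, len=3). Copied 'YPY' from pos 2. Output: "YPYPYPYPYPY"
Token 5: literal('G'). Output: "YPYPYPYPYPYG"

Answer: YPYPYPYPYPYG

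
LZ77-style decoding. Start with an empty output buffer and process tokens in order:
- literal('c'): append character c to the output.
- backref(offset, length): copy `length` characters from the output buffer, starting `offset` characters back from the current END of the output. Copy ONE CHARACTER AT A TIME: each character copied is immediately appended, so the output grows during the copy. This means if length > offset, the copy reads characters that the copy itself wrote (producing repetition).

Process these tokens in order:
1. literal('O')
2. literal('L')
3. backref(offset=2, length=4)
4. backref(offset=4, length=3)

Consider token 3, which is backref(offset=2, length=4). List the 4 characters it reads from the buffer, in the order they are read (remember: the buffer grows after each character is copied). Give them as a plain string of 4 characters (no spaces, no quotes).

Answer: OLOL

Derivation:
Token 1: literal('O'). Output: "O"
Token 2: literal('L'). Output: "OL"
Token 3: backref(off=2, len=4). Buffer before: "OL" (len 2)
  byte 1: read out[0]='O', append. Buffer now: "OLO"
  byte 2: read out[1]='L', append. Buffer now: "OLOL"
  byte 3: read out[2]='O', append. Buffer now: "OLOLO"
  byte 4: read out[3]='L', append. Buffer now: "OLOLOL"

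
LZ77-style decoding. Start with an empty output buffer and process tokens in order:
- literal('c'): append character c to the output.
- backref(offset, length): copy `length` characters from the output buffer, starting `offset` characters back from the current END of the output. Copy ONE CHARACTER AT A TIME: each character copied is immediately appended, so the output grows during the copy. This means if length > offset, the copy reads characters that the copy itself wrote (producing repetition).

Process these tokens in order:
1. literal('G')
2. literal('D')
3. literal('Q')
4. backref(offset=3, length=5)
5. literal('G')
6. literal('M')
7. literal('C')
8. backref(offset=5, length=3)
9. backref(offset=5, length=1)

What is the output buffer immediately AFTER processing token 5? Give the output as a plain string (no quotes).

Answer: GDQGDQGDG

Derivation:
Token 1: literal('G'). Output: "G"
Token 2: literal('D'). Output: "GD"
Token 3: literal('Q'). Output: "GDQ"
Token 4: backref(off=3, len=5) (overlapping!). Copied 'GDQGD' from pos 0. Output: "GDQGDQGD"
Token 5: literal('G'). Output: "GDQGDQGDG"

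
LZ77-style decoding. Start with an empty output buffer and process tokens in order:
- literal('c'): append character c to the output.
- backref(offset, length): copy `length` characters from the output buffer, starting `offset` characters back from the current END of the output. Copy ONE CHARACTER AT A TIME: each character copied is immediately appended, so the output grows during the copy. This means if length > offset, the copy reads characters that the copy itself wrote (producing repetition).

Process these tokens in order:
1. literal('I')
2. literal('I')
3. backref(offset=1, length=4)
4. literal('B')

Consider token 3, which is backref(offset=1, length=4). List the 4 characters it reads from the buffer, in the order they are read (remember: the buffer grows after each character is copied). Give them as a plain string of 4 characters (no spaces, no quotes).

Answer: IIII

Derivation:
Token 1: literal('I'). Output: "I"
Token 2: literal('I'). Output: "II"
Token 3: backref(off=1, len=4). Buffer before: "II" (len 2)
  byte 1: read out[1]='I', append. Buffer now: "III"
  byte 2: read out[2]='I', append. Buffer now: "IIII"
  byte 3: read out[3]='I', append. Buffer now: "IIIII"
  byte 4: read out[4]='I', append. Buffer now: "IIIIII"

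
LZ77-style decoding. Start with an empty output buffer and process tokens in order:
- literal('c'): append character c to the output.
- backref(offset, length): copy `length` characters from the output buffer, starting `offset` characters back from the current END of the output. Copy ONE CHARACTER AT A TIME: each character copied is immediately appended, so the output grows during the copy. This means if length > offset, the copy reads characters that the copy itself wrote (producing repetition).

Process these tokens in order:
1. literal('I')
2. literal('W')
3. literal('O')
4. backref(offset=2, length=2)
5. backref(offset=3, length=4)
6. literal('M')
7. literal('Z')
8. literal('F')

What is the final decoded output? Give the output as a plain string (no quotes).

Answer: IWOWOOWOOMZF

Derivation:
Token 1: literal('I'). Output: "I"
Token 2: literal('W'). Output: "IW"
Token 3: literal('O'). Output: "IWO"
Token 4: backref(off=2, len=2). Copied 'WO' from pos 1. Output: "IWOWO"
Token 5: backref(off=3, len=4) (overlapping!). Copied 'OWOO' from pos 2. Output: "IWOWOOWOO"
Token 6: literal('M'). Output: "IWOWOOWOOM"
Token 7: literal('Z'). Output: "IWOWOOWOOMZ"
Token 8: literal('F'). Output: "IWOWOOWOOMZF"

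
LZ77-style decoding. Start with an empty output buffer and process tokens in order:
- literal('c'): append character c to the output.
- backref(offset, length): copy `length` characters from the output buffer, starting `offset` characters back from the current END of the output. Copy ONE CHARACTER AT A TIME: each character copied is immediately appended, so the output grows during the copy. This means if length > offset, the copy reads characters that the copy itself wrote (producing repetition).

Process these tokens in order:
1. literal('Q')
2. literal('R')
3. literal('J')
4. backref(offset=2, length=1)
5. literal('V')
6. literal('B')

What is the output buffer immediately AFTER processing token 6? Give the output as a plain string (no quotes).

Token 1: literal('Q'). Output: "Q"
Token 2: literal('R'). Output: "QR"
Token 3: literal('J'). Output: "QRJ"
Token 4: backref(off=2, len=1). Copied 'R' from pos 1. Output: "QRJR"
Token 5: literal('V'). Output: "QRJRV"
Token 6: literal('B'). Output: "QRJRVB"

Answer: QRJRVB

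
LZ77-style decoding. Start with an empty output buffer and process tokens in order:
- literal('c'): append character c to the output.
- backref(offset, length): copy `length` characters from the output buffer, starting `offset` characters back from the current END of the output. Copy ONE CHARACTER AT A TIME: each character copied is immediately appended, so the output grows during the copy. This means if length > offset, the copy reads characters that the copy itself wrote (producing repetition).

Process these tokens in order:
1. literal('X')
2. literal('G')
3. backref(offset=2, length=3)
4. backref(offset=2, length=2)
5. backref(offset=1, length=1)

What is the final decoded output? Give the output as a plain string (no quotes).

Token 1: literal('X'). Output: "X"
Token 2: literal('G'). Output: "XG"
Token 3: backref(off=2, len=3) (overlapping!). Copied 'XGX' from pos 0. Output: "XGXGX"
Token 4: backref(off=2, len=2). Copied 'GX' from pos 3. Output: "XGXGXGX"
Token 5: backref(off=1, len=1). Copied 'X' from pos 6. Output: "XGXGXGXX"

Answer: XGXGXGXX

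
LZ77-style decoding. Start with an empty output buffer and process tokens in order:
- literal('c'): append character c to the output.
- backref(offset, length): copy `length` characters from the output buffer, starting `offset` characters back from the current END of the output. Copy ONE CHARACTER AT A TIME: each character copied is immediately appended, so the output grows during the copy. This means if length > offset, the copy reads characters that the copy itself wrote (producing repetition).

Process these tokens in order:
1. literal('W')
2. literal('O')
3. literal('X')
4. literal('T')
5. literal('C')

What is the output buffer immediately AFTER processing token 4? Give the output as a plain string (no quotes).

Token 1: literal('W'). Output: "W"
Token 2: literal('O'). Output: "WO"
Token 3: literal('X'). Output: "WOX"
Token 4: literal('T'). Output: "WOXT"

Answer: WOXT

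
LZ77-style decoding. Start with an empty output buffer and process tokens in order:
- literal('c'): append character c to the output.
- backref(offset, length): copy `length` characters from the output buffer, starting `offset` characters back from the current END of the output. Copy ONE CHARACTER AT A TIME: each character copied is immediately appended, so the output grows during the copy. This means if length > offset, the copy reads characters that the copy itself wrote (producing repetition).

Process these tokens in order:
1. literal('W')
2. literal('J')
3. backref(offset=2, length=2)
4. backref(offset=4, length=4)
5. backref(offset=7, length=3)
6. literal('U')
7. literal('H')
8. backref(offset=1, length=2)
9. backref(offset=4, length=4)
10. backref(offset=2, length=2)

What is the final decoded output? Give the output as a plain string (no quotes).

Answer: WJWJWJWJJWJUHHHUHHHHH

Derivation:
Token 1: literal('W'). Output: "W"
Token 2: literal('J'). Output: "WJ"
Token 3: backref(off=2, len=2). Copied 'WJ' from pos 0. Output: "WJWJ"
Token 4: backref(off=4, len=4). Copied 'WJWJ' from pos 0. Output: "WJWJWJWJ"
Token 5: backref(off=7, len=3). Copied 'JWJ' from pos 1. Output: "WJWJWJWJJWJ"
Token 6: literal('U'). Output: "WJWJWJWJJWJU"
Token 7: literal('H'). Output: "WJWJWJWJJWJUH"
Token 8: backref(off=1, len=2) (overlapping!). Copied 'HH' from pos 12. Output: "WJWJWJWJJWJUHHH"
Token 9: backref(off=4, len=4). Copied 'UHHH' from pos 11. Output: "WJWJWJWJJWJUHHHUHHH"
Token 10: backref(off=2, len=2). Copied 'HH' from pos 17. Output: "WJWJWJWJJWJUHHHUHHHHH"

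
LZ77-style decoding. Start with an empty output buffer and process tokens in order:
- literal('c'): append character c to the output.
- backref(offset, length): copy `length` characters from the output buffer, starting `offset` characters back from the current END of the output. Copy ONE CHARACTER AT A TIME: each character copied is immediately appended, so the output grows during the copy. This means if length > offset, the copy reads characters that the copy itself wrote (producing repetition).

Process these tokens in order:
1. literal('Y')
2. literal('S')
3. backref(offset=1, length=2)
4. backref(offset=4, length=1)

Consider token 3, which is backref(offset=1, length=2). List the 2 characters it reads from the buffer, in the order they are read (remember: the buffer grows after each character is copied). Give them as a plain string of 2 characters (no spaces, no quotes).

Answer: SS

Derivation:
Token 1: literal('Y'). Output: "Y"
Token 2: literal('S'). Output: "YS"
Token 3: backref(off=1, len=2). Buffer before: "YS" (len 2)
  byte 1: read out[1]='S', append. Buffer now: "YSS"
  byte 2: read out[2]='S', append. Buffer now: "YSSS"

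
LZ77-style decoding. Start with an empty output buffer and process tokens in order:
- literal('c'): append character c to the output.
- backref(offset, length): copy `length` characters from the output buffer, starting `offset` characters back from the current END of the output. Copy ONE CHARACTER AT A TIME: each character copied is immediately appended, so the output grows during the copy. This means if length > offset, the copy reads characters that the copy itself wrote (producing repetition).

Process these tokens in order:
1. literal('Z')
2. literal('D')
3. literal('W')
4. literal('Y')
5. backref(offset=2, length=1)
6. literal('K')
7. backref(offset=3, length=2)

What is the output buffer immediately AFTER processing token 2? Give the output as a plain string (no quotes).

Token 1: literal('Z'). Output: "Z"
Token 2: literal('D'). Output: "ZD"

Answer: ZD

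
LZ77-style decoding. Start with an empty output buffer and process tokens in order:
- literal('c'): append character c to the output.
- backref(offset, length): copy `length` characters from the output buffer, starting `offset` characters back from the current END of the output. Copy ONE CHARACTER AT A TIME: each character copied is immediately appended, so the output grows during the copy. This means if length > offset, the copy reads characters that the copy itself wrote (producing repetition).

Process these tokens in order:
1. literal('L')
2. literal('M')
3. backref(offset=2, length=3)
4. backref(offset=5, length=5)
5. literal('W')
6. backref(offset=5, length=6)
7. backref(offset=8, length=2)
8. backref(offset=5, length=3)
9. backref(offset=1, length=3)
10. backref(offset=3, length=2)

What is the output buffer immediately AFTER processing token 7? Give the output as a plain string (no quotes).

Answer: LMLMLLMLMLWMLMLWMLW

Derivation:
Token 1: literal('L'). Output: "L"
Token 2: literal('M'). Output: "LM"
Token 3: backref(off=2, len=3) (overlapping!). Copied 'LML' from pos 0. Output: "LMLML"
Token 4: backref(off=5, len=5). Copied 'LMLML' from pos 0. Output: "LMLMLLMLML"
Token 5: literal('W'). Output: "LMLMLLMLMLW"
Token 6: backref(off=5, len=6) (overlapping!). Copied 'MLMLWM' from pos 6. Output: "LMLMLLMLMLWMLMLWM"
Token 7: backref(off=8, len=2). Copied 'LW' from pos 9. Output: "LMLMLLMLMLWMLMLWMLW"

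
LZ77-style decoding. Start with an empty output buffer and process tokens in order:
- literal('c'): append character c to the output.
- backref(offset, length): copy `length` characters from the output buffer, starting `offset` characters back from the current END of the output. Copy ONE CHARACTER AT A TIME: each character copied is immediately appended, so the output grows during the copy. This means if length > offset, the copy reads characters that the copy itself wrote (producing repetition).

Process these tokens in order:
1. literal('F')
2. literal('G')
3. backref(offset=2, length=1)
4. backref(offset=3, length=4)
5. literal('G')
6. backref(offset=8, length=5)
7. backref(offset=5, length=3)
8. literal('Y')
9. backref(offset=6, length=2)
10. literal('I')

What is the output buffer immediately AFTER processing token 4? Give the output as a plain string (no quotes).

Token 1: literal('F'). Output: "F"
Token 2: literal('G'). Output: "FG"
Token 3: backref(off=2, len=1). Copied 'F' from pos 0. Output: "FGF"
Token 4: backref(off=3, len=4) (overlapping!). Copied 'FGFF' from pos 0. Output: "FGFFGFF"

Answer: FGFFGFF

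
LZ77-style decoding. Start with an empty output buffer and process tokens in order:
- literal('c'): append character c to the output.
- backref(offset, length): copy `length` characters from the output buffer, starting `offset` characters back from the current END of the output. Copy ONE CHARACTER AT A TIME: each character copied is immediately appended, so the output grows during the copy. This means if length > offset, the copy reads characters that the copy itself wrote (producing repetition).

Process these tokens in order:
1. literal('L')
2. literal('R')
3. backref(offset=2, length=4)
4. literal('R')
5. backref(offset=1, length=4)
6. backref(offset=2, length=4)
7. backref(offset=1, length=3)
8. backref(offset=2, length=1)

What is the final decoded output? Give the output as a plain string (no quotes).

Token 1: literal('L'). Output: "L"
Token 2: literal('R'). Output: "LR"
Token 3: backref(off=2, len=4) (overlapping!). Copied 'LRLR' from pos 0. Output: "LRLRLR"
Token 4: literal('R'). Output: "LRLRLRR"
Token 5: backref(off=1, len=4) (overlapping!). Copied 'RRRR' from pos 6. Output: "LRLRLRRRRRR"
Token 6: backref(off=2, len=4) (overlapping!). Copied 'RRRR' from pos 9. Output: "LRLRLRRRRRRRRRR"
Token 7: backref(off=1, len=3) (overlapping!). Copied 'RRR' from pos 14. Output: "LRLRLRRRRRRRRRRRRR"
Token 8: backref(off=2, len=1). Copied 'R' from pos 16. Output: "LRLRLRRRRRRRRRRRRRR"

Answer: LRLRLRRRRRRRRRRRRRR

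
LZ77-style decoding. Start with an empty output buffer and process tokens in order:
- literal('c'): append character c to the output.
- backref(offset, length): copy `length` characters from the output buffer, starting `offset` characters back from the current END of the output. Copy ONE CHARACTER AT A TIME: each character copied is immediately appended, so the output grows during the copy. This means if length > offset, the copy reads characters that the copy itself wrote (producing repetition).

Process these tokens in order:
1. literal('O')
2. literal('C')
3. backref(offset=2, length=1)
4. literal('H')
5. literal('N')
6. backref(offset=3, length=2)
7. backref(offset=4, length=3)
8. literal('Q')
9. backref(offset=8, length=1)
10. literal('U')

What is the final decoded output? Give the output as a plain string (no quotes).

Token 1: literal('O'). Output: "O"
Token 2: literal('C'). Output: "OC"
Token 3: backref(off=2, len=1). Copied 'O' from pos 0. Output: "OCO"
Token 4: literal('H'). Output: "OCOH"
Token 5: literal('N'). Output: "OCOHN"
Token 6: backref(off=3, len=2). Copied 'OH' from pos 2. Output: "OCOHNOH"
Token 7: backref(off=4, len=3). Copied 'HNO' from pos 3. Output: "OCOHNOHHNO"
Token 8: literal('Q'). Output: "OCOHNOHHNOQ"
Token 9: backref(off=8, len=1). Copied 'H' from pos 3. Output: "OCOHNOHHNOQH"
Token 10: literal('U'). Output: "OCOHNOHHNOQHU"

Answer: OCOHNOHHNOQHU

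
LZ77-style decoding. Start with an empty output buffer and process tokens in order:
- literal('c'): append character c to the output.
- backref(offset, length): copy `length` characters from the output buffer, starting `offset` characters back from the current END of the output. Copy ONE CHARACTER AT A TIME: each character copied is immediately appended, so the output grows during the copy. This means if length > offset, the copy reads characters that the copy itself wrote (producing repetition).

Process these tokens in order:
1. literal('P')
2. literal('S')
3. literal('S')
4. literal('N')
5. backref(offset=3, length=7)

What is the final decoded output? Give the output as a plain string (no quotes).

Answer: PSSNSSNSSNS

Derivation:
Token 1: literal('P'). Output: "P"
Token 2: literal('S'). Output: "PS"
Token 3: literal('S'). Output: "PSS"
Token 4: literal('N'). Output: "PSSN"
Token 5: backref(off=3, len=7) (overlapping!). Copied 'SSNSSNS' from pos 1. Output: "PSSNSSNSSNS"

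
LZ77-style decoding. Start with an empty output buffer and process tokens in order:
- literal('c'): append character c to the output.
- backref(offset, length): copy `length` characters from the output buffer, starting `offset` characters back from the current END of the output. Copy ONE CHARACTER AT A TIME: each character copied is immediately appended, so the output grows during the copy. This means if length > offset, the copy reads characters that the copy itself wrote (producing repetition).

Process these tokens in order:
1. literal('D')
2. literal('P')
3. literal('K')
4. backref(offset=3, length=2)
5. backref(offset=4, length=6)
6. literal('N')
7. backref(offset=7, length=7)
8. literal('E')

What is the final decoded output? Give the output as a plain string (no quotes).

Token 1: literal('D'). Output: "D"
Token 2: literal('P'). Output: "DP"
Token 3: literal('K'). Output: "DPK"
Token 4: backref(off=3, len=2). Copied 'DP' from pos 0. Output: "DPKDP"
Token 5: backref(off=4, len=6) (overlapping!). Copied 'PKDPPK' from pos 1. Output: "DPKDPPKDPPK"
Token 6: literal('N'). Output: "DPKDPPKDPPKN"
Token 7: backref(off=7, len=7). Copied 'PKDPPKN' from pos 5. Output: "DPKDPPKDPPKNPKDPPKN"
Token 8: literal('E'). Output: "DPKDPPKDPPKNPKDPPKNE"

Answer: DPKDPPKDPPKNPKDPPKNE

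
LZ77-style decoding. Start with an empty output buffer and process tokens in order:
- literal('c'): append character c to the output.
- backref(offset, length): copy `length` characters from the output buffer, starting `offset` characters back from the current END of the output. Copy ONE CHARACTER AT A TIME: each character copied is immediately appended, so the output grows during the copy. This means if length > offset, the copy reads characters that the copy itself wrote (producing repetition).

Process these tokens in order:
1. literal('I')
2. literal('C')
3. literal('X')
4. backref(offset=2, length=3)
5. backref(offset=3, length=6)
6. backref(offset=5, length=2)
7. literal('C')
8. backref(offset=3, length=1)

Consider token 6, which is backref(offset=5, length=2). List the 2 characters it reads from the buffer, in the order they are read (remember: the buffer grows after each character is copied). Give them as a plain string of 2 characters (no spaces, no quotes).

Token 1: literal('I'). Output: "I"
Token 2: literal('C'). Output: "IC"
Token 3: literal('X'). Output: "ICX"
Token 4: backref(off=2, len=3) (overlapping!). Copied 'CXC' from pos 1. Output: "ICXCXC"
Token 5: backref(off=3, len=6) (overlapping!). Copied 'CXCCXC' from pos 3. Output: "ICXCXCCXCCXC"
Token 6: backref(off=5, len=2). Buffer before: "ICXCXCCXCCXC" (len 12)
  byte 1: read out[7]='X', append. Buffer now: "ICXCXCCXCCXCX"
  byte 2: read out[8]='C', append. Buffer now: "ICXCXCCXCCXCXC"

Answer: XC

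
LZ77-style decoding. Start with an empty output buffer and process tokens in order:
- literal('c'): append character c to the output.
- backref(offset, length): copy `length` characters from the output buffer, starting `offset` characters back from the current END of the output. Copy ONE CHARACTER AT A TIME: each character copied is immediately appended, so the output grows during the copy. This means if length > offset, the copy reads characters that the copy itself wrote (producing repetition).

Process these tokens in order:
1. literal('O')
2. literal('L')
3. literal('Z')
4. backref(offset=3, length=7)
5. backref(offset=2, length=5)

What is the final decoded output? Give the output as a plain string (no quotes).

Answer: OLZOLZOLZOZOZOZ

Derivation:
Token 1: literal('O'). Output: "O"
Token 2: literal('L'). Output: "OL"
Token 3: literal('Z'). Output: "OLZ"
Token 4: backref(off=3, len=7) (overlapping!). Copied 'OLZOLZO' from pos 0. Output: "OLZOLZOLZO"
Token 5: backref(off=2, len=5) (overlapping!). Copied 'ZOZOZ' from pos 8. Output: "OLZOLZOLZOZOZOZ"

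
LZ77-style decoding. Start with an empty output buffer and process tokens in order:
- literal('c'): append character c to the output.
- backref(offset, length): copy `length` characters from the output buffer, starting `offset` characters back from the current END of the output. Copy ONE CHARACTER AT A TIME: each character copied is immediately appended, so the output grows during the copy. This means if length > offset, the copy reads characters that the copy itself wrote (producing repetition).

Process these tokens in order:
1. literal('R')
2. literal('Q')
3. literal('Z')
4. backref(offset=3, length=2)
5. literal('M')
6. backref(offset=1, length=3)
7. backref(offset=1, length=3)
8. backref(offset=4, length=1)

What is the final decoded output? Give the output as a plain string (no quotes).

Answer: RQZRQMMMMMMMM

Derivation:
Token 1: literal('R'). Output: "R"
Token 2: literal('Q'). Output: "RQ"
Token 3: literal('Z'). Output: "RQZ"
Token 4: backref(off=3, len=2). Copied 'RQ' from pos 0. Output: "RQZRQ"
Token 5: literal('M'). Output: "RQZRQM"
Token 6: backref(off=1, len=3) (overlapping!). Copied 'MMM' from pos 5. Output: "RQZRQMMMM"
Token 7: backref(off=1, len=3) (overlapping!). Copied 'MMM' from pos 8. Output: "RQZRQMMMMMMM"
Token 8: backref(off=4, len=1). Copied 'M' from pos 8. Output: "RQZRQMMMMMMMM"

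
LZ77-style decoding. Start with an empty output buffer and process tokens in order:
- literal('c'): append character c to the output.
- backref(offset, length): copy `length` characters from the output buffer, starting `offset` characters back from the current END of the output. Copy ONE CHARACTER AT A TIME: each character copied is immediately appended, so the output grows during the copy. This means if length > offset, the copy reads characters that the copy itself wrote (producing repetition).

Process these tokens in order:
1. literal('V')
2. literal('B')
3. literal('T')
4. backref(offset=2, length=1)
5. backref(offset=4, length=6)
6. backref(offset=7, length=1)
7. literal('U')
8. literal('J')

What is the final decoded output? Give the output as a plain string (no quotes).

Answer: VBTBVBTBVBBUJ

Derivation:
Token 1: literal('V'). Output: "V"
Token 2: literal('B'). Output: "VB"
Token 3: literal('T'). Output: "VBT"
Token 4: backref(off=2, len=1). Copied 'B' from pos 1. Output: "VBTB"
Token 5: backref(off=4, len=6) (overlapping!). Copied 'VBTBVB' from pos 0. Output: "VBTBVBTBVB"
Token 6: backref(off=7, len=1). Copied 'B' from pos 3. Output: "VBTBVBTBVBB"
Token 7: literal('U'). Output: "VBTBVBTBVBBU"
Token 8: literal('J'). Output: "VBTBVBTBVBBUJ"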